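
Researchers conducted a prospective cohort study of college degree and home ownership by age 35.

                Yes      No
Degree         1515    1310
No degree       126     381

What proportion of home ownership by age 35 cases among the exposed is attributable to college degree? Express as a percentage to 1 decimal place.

Cells: a = 1515, b = 1310, c = 126, d = 381.
Risk in exposed = 1515/2825 = 0.53628; risk in unexposed = 126/507 = 0.24852.
RR = 0.53628/0.24852 = 2.15790
AR% = (RR − 1)/RR × 100 = (2.15790 − 1)/2.15790 × 100 = 53.6587%

53.7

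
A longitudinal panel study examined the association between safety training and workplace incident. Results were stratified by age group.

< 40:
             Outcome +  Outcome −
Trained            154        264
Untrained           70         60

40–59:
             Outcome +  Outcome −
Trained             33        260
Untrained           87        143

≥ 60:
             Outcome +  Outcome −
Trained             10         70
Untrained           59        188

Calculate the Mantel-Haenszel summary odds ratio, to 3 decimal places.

0.353

OR_MH = Σ(aᵢdᵢ/nᵢ) / Σ(bᵢcᵢ/nᵢ), where nᵢ is the stratum total.
Stratum 1 (< 40): n = 548; a·d/n = 154·60/548 = 16.8613; b·c/n = 264·70/548 = 33.7226
Stratum 2 (40–59): n = 523; a·d/n = 33·143/523 = 9.0229; b·c/n = 260·87/523 = 43.2505
Stratum 3 (≥ 60): n = 327; a·d/n = 10·188/327 = 5.7492; b·c/n = 70·59/327 = 12.6300
OR_MH = (16.8613 + 9.0229 + 5.7492) / (33.7226 + 43.2505 + 12.6300) = 31.6335 / 89.6031 = 0.35304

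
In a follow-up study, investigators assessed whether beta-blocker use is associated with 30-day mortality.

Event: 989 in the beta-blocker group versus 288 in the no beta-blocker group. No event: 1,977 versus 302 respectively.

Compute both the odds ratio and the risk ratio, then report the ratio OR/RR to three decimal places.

0.768

From the description: a = 989, b = 1977, c = 288, d = 302.
OR = (989·302)/(1977·288) = 298678/569376 = 0.52457
Risk in exposed = 989/2966 = 0.33345; risk in unexposed = 288/590 = 0.48814; RR = 0.68310
OR/RR = 0.52457 / 0.68310 = 0.76793
The outcome is not rare, so the OR lies further from 1 than the RR.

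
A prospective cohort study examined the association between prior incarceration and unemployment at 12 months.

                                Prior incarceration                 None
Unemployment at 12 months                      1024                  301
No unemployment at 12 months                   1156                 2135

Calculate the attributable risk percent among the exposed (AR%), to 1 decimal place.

73.7

Reading the table with exposure as columns: a = 1024 (Prior incarceration, case), b = 1156 (Prior incarceration, non-case), c = 301 (None, case), d = 2135.
Risk in exposed = 1024/2180 = 0.46972; risk in unexposed = 301/2436 = 0.12356.
RR = 0.46972/0.12356 = 3.80149
AR% = (RR − 1)/RR × 100 = (3.80149 − 1)/3.80149 × 100 = 73.6945%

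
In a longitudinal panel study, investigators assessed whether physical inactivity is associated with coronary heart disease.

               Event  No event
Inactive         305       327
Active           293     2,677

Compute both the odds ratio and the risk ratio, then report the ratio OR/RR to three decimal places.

Cells: a = 305, b = 327, c = 293, d = 2677.
OR = (305·2677)/(327·293) = 816485/95811 = 8.52183
Risk in exposed = 305/632 = 0.48259; risk in unexposed = 293/2970 = 0.09865; RR = 4.89183
OR/RR = 8.52183 / 4.89183 = 1.74205
The outcome is not rare, so the OR lies further from 1 than the RR.

1.742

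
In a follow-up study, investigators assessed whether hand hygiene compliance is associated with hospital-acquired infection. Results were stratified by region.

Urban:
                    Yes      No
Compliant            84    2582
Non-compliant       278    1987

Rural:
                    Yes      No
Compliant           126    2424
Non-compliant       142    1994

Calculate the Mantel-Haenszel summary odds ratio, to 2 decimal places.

OR_MH = Σ(aᵢdᵢ/nᵢ) / Σ(bᵢcᵢ/nᵢ), where nᵢ is the stratum total.
Stratum 1 (Urban): n = 4931; a·d/n = 84·1987/4931 = 33.8487; b·c/n = 2582·278/4931 = 145.5680
Stratum 2 (Rural): n = 4686; a·d/n = 126·1994/4686 = 53.6159; b·c/n = 2424·142/4686 = 73.4545
OR_MH = (33.8487 + 53.6159) / (145.5680 + 73.4545) = 87.4646 / 219.0226 = 0.39934

0.40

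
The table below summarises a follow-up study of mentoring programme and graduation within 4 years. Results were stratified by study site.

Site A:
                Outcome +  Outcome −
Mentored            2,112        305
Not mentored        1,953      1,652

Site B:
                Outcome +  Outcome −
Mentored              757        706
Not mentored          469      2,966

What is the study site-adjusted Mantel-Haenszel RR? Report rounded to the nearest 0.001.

1.943

RR_MH = Σ(aᵢ·n₀ᵢ/nᵢ) / Σ(cᵢ·n₁ᵢ/nᵢ), with n₁ᵢ = aᵢ+bᵢ (exposed), n₀ᵢ = cᵢ+dᵢ (unexposed), nᵢ = n₁ᵢ+n₀ᵢ.
Stratum 1 (Site A): n₁ = 2417, n₀ = 3605, n = 6022; a·n₀/n = 2112·3605/6022 = 1264.3241; c·n₁/n = 1953·2417/6022 = 783.8593
Stratum 2 (Site B): n₁ = 1463, n₀ = 3435, n = 4898; a·n₀/n = 757·3435/4898 = 530.8891; c·n₁/n = 469·1463/4898 = 140.0872
RR_MH = (1264.3241 + 530.8891) / (783.8593 + 140.0872) = 1795.2133 / 923.9465 = 1.94298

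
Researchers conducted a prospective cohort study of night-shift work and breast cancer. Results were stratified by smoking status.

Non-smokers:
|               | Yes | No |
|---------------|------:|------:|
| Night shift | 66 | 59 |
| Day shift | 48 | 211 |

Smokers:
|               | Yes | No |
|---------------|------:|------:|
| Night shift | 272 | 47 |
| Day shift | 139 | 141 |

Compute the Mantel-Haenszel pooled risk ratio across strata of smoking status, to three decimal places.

RR_MH = Σ(aᵢ·n₀ᵢ/nᵢ) / Σ(cᵢ·n₁ᵢ/nᵢ), with n₁ᵢ = aᵢ+bᵢ (exposed), n₀ᵢ = cᵢ+dᵢ (unexposed), nᵢ = n₁ᵢ+n₀ᵢ.
Stratum 1 (Non-smokers): n₁ = 125, n₀ = 259, n = 384; a·n₀/n = 66·259/384 = 44.5156; c·n₁/n = 48·125/384 = 15.6250
Stratum 2 (Smokers): n₁ = 319, n₀ = 280, n = 599; a·n₀/n = 272·280/599 = 127.1452; c·n₁/n = 139·319/599 = 74.0250
RR_MH = (44.5156 + 127.1452) / (15.6250 + 74.0250) = 171.6609 / 89.6500 = 1.91479

1.915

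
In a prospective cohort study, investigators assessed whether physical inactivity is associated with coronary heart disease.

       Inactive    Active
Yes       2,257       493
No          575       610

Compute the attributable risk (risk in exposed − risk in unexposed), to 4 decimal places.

0.3500

Reading the table with exposure as columns: a = 2257 (Inactive, case), b = 575 (Inactive, non-case), c = 493 (Active, case), d = 610.
Risk in exposed = 2257/2832 = 0.796963; risk in unexposed = 493/1103 = 0.446963.
Risk difference = 0.796963 − 0.446963 = 0.350000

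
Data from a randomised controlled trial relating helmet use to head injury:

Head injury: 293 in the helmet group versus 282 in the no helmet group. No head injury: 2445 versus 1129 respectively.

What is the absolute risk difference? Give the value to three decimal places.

-0.093

From the description: a = 293, b = 2445, c = 282, d = 1129.
Risk in exposed = 293/2738 = 0.107012; risk in unexposed = 282/1411 = 0.199858.
Risk difference = 0.107012 − 0.199858 = -0.092846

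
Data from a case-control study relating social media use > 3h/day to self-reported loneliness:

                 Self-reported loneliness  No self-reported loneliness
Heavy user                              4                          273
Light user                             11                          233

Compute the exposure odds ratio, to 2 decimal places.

Cells: a = 4, b = 273, c = 11, d = 233.
OR = (a·d)/(b·c) = (4 × 233) / (273 × 11) = 932 / 3003 = 0.31036
Exposure is associated with lower odds of self-reported loneliness (OR = 0.31 < 1).

0.31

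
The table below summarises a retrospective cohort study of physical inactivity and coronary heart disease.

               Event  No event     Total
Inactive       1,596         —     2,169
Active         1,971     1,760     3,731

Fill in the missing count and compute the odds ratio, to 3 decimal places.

2.487

The missing cell is in the exposed row: 2169 − 1596 = 573.
So a = 1596, b = 573, c = 1971, d = 1760.
OR = (a·d)/(b·c) = (1596 × 1760) / (573 × 1971) = 2808960 / 1129383 = 2.48716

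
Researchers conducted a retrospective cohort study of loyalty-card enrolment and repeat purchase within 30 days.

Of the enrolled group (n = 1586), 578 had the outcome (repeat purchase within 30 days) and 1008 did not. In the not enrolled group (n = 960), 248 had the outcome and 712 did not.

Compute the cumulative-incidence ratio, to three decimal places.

From the description: a = 578, b = 1008, c = 248, d = 712.
Risk in exposed = 578/1586 = 0.36444; risk in unexposed = 248/960 = 0.25833.
RR = 0.36444 / 0.25833 = 1.41073
The risk among the exposed is 1.41 times that among the unexposed.

1.411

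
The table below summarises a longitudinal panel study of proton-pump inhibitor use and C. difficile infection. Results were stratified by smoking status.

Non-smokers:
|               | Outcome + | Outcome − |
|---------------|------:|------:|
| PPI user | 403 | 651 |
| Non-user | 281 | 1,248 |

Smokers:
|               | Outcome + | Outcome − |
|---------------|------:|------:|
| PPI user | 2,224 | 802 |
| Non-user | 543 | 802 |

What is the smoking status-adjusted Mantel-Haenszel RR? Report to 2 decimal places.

RR_MH = Σ(aᵢ·n₀ᵢ/nᵢ) / Σ(cᵢ·n₁ᵢ/nᵢ), with n₁ᵢ = aᵢ+bᵢ (exposed), n₀ᵢ = cᵢ+dᵢ (unexposed), nᵢ = n₁ᵢ+n₀ᵢ.
Stratum 1 (Non-smokers): n₁ = 1054, n₀ = 1529, n = 2583; a·n₀/n = 403·1529/2583 = 238.5548; c·n₁/n = 281·1054/2583 = 114.6628
Stratum 2 (Smokers): n₁ = 3026, n₀ = 1345, n = 4371; a·n₀/n = 2224·1345/4371 = 684.3468; c·n₁/n = 543·3026/4371 = 375.9135
RR_MH = (238.5548 + 684.3468) / (114.6628 + 375.9135) = 922.9016 / 490.5763 = 1.88126

1.88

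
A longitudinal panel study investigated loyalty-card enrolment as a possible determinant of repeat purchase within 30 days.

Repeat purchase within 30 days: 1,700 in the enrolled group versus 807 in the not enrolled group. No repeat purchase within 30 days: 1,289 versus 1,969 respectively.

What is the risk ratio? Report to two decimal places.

1.96

From the description: a = 1700, b = 1289, c = 807, d = 1969.
Risk in exposed = 1700/2989 = 0.56875; risk in unexposed = 807/2776 = 0.29071.
RR = 0.56875 / 0.29071 = 1.95645
The risk among the exposed is 1.96 times that among the unexposed.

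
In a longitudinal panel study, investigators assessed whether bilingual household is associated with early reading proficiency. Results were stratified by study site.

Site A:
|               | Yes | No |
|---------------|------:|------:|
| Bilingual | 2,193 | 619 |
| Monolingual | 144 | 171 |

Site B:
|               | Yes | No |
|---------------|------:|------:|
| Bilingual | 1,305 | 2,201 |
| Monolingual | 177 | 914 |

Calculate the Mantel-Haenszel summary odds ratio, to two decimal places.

3.35

OR_MH = Σ(aᵢdᵢ/nᵢ) / Σ(bᵢcᵢ/nᵢ), where nᵢ is the stratum total.
Stratum 1 (Site A): n = 3127; a·d/n = 2193·171/3127 = 119.9242; b·c/n = 619·144/3127 = 28.5053
Stratum 2 (Site B): n = 4597; a·d/n = 1305·914/4597 = 259.4670; b·c/n = 2201·177/4597 = 84.7459
OR_MH = (119.9242 + 259.4670) / (28.5053 + 84.7459) = 379.3913 / 113.2512 = 3.35000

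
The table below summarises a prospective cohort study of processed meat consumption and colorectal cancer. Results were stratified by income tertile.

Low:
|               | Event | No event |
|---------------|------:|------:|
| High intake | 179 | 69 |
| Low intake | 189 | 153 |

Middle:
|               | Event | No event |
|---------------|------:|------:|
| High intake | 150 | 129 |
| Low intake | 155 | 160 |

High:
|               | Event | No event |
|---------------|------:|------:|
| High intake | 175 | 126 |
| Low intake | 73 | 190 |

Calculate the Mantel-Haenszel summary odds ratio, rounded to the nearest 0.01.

OR_MH = Σ(aᵢdᵢ/nᵢ) / Σ(bᵢcᵢ/nᵢ), where nᵢ is the stratum total.
Stratum 1 (Low): n = 590; a·d/n = 179·153/590 = 46.4186; b·c/n = 69·189/590 = 22.1034
Stratum 2 (Middle): n = 594; a·d/n = 150·160/594 = 40.4040; b·c/n = 129·155/594 = 33.6616
Stratum 3 (High): n = 564; a·d/n = 175·190/564 = 58.9539; b·c/n = 126·73/564 = 16.3085
OR_MH = (46.4186 + 40.4040 + 58.9539) / (22.1034 + 33.6616 + 16.3085) = 145.7766 / 72.0735 = 2.02261

2.02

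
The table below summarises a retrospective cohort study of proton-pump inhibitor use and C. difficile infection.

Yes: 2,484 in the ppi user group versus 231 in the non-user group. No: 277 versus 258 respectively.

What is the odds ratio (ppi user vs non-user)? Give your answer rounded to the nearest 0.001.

From the description: a = 2484, b = 277, c = 231, d = 258.
OR = (a·d)/(b·c) = (2484 × 258) / (277 × 231) = 640872 / 63987 = 10.01566
The odds of C. difficile infection are about 10.02 times as high in the ppi user group.

10.016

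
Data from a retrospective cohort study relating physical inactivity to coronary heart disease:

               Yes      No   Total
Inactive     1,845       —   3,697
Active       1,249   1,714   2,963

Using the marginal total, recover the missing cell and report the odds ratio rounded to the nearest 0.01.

The missing cell is in the exposed row: 3697 − 1845 = 1852.
So a = 1845, b = 1852, c = 1249, d = 1714.
OR = (a·d)/(b·c) = (1845 × 1714) / (1852 × 1249) = 3162330 / 2313148 = 1.36711

1.37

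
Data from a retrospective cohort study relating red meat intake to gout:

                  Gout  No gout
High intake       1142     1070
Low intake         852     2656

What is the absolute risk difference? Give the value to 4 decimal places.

0.2734

Cells: a = 1142, b = 1070, c = 852, d = 2656.
Risk in exposed = 1142/2212 = 0.516275; risk in unexposed = 852/3508 = 0.242873.
Risk difference = 0.516275 − 0.242873 = 0.273401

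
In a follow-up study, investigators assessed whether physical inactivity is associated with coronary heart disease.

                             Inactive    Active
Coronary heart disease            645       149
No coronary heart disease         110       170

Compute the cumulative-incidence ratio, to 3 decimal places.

Reading the table with exposure as columns: a = 645 (Inactive, case), b = 110 (Inactive, non-case), c = 149 (Active, case), d = 170.
Risk in exposed = 645/755 = 0.85430; risk in unexposed = 149/319 = 0.46708.
RR = 0.85430 / 0.46708 = 1.82901
The risk among the exposed is 1.83 times that among the unexposed.

1.829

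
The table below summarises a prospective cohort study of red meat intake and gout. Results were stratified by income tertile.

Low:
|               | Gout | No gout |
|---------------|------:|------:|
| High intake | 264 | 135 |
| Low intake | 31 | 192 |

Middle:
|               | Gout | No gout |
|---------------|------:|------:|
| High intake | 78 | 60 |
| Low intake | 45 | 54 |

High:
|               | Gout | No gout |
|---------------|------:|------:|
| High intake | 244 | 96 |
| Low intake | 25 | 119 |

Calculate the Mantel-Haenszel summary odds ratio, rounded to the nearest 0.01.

6.90

OR_MH = Σ(aᵢdᵢ/nᵢ) / Σ(bᵢcᵢ/nᵢ), where nᵢ is the stratum total.
Stratum 1 (Low): n = 622; a·d/n = 264·192/622 = 81.4920; b·c/n = 135·31/622 = 6.7283
Stratum 2 (Middle): n = 237; a·d/n = 78·54/237 = 17.7722; b·c/n = 60·45/237 = 11.3924
Stratum 3 (High): n = 484; a·d/n = 244·119/484 = 59.9917; b·c/n = 96·25/484 = 4.9587
OR_MH = (81.4920 + 17.7722 + 59.9917) / (6.7283 + 11.3924 + 4.9587) = 159.2558 / 23.0794 = 6.90035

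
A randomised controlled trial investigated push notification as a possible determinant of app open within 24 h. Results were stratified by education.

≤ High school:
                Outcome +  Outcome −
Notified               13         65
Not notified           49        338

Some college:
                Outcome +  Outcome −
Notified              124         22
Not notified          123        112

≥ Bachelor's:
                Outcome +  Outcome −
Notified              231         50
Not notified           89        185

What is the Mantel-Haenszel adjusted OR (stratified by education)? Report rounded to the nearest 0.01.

5.59

OR_MH = Σ(aᵢdᵢ/nᵢ) / Σ(bᵢcᵢ/nᵢ), where nᵢ is the stratum total.
Stratum 1 (≤ High school): n = 465; a·d/n = 13·338/465 = 9.4495; b·c/n = 65·49/465 = 6.8495
Stratum 2 (Some college): n = 381; a·d/n = 124·112/381 = 36.4514; b·c/n = 22·123/381 = 7.1024
Stratum 3 (≥ Bachelor's): n = 555; a·d/n = 231·185/555 = 77.0000; b·c/n = 50·89/555 = 8.0180
OR_MH = (9.4495 + 36.4514 + 77.0000) / (6.8495 + 7.1024 + 8.0180) = 122.9009 / 21.9698 = 5.59407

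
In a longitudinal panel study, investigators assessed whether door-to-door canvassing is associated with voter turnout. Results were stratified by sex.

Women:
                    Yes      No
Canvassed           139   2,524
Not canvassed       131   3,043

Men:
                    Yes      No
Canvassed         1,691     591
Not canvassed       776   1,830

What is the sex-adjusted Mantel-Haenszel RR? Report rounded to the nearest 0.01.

RR_MH = Σ(aᵢ·n₀ᵢ/nᵢ) / Σ(cᵢ·n₁ᵢ/nᵢ), with n₁ᵢ = aᵢ+bᵢ (exposed), n₀ᵢ = cᵢ+dᵢ (unexposed), nᵢ = n₁ᵢ+n₀ᵢ.
Stratum 1 (Women): n₁ = 2663, n₀ = 3174, n = 5837; a·n₀/n = 139·3174/5837 = 75.5844; c·n₁/n = 131·2663/5837 = 59.7658
Stratum 2 (Men): n₁ = 2282, n₀ = 2606, n = 4888; a·n₀/n = 1691·2606/4888 = 901.5438; c·n₁/n = 776·2282/4888 = 362.2815
RR_MH = (75.5844 + 901.5438) / (59.7658 + 362.2815) = 977.1282 / 422.0473 = 2.31521

2.32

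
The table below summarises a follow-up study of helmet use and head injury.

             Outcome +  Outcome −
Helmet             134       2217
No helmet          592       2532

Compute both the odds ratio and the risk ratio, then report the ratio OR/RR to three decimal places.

Cells: a = 134, b = 2217, c = 592, d = 2532.
OR = (134·2532)/(2217·592) = 339288/1312464 = 0.25851
Risk in exposed = 134/2351 = 0.05700; risk in unexposed = 592/3124 = 0.18950; RR = 0.30077
OR/RR = 0.25851 / 0.30077 = 0.85949
The outcome is not rare, so the OR lies further from 1 than the RR.

0.859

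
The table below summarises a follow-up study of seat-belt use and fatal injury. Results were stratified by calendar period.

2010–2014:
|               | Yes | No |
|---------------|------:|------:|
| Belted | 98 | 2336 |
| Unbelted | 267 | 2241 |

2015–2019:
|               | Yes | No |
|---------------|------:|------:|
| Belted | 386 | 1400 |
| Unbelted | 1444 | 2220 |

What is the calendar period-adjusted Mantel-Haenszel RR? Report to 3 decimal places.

RR_MH = Σ(aᵢ·n₀ᵢ/nᵢ) / Σ(cᵢ·n₁ᵢ/nᵢ), with n₁ᵢ = aᵢ+bᵢ (exposed), n₀ᵢ = cᵢ+dᵢ (unexposed), nᵢ = n₁ᵢ+n₀ᵢ.
Stratum 1 (2010–2014): n₁ = 2434, n₀ = 2508, n = 4942; a·n₀/n = 98·2508/4942 = 49.7337; c·n₁/n = 267·2434/4942 = 131.5010
Stratum 2 (2015–2019): n₁ = 1786, n₀ = 3664, n = 5450; a·n₀/n = 386·3664/5450 = 259.5053; c·n₁/n = 1444·1786/5450 = 473.2081
RR_MH = (49.7337 + 259.5053) / (131.5010 + 473.2081) = 309.2390 / 604.7091 = 0.51138

0.511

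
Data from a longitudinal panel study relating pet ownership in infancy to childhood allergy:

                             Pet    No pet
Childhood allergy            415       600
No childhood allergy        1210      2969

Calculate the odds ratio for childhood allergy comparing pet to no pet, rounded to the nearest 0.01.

1.70

Reading the table with exposure as columns: a = 415 (Pet, case), b = 1210 (Pet, non-case), c = 600 (No pet, case), d = 2969.
OR = (a·d)/(b·c) = (415 × 2969) / (1210 × 600) = 1232135 / 726000 = 1.69716
The odds of childhood allergy are about 1.70 times as high in the pet group.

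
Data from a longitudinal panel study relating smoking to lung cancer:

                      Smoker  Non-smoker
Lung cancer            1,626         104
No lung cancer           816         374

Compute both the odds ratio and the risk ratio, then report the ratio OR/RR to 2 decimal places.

Reading the table with exposure as columns: a = 1626 (Smoker, case), b = 816 (Smoker, non-case), c = 104 (Non-smoker, case), d = 374.
OR = (1626·374)/(816·104) = 608124/84864 = 7.16587
Risk in exposed = 1626/2442 = 0.66585; risk in unexposed = 104/478 = 0.21757; RR = 3.06034
OR/RR = 7.16587 / 3.06034 = 2.34153
The outcome is not rare, so the OR lies further from 1 than the RR.

2.34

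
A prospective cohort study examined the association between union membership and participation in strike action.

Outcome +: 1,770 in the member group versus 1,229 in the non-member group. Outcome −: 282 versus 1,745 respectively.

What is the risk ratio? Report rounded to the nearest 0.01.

2.09

From the description: a = 1770, b = 282, c = 1229, d = 1745.
Risk in exposed = 1770/2052 = 0.86257; risk in unexposed = 1229/2974 = 0.41325.
RR = 0.86257 / 0.41325 = 2.08730
The risk among the exposed is 2.09 times that among the unexposed.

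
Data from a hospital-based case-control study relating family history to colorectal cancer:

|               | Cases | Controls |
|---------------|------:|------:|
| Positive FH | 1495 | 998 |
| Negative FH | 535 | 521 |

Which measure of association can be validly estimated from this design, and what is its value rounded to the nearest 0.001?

Cells: a = 1495, b = 998, c = 535, d = 521.
This is a hospital-based case-control study: participants were sampled on outcome status, so risks in the source population cannot be estimated directly — relative risk is not valid here. The odds ratio is the appropriate measure.
OR = (a·d)/(b·c) = (1495 × 521) / (998 × 535) = 778895 / 533930 = 1.45880

1.459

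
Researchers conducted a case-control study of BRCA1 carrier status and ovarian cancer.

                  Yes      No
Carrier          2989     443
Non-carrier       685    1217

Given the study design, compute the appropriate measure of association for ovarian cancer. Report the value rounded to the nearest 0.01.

11.99

Cells: a = 2989, b = 443, c = 685, d = 1217.
This is a case-control study: participants were sampled on outcome status, so risks in the source population cannot be estimated directly — relative risk is not valid here. The odds ratio is the appropriate measure.
OR = (a·d)/(b·c) = (2989 × 1217) / (443 × 685) = 3637613 / 303455 = 11.98732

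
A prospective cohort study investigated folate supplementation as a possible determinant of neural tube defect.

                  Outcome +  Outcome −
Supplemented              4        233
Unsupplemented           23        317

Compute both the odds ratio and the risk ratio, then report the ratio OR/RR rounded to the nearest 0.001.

0.948

Cells: a = 4, b = 233, c = 23, d = 317.
OR = (4·317)/(233·23) = 1268/5359 = 0.23661
Risk in exposed = 4/237 = 0.01688; risk in unexposed = 23/340 = 0.06765; RR = 0.24950
OR/RR = 0.23661 / 0.24950 = 0.94836
The outcome is rare in both groups, so OR ≈ RR (ratio near 1).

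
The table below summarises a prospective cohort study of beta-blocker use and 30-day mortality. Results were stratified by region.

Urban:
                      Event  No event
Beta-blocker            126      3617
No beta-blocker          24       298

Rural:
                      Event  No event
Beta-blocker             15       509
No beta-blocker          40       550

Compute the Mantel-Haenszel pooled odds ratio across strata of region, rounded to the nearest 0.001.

0.420

OR_MH = Σ(aᵢdᵢ/nᵢ) / Σ(bᵢcᵢ/nᵢ), where nᵢ is the stratum total.
Stratum 1 (Urban): n = 4065; a·d/n = 126·298/4065 = 9.2369; b·c/n = 3617·24/4065 = 21.3550
Stratum 2 (Rural): n = 1114; a·d/n = 15·550/1114 = 7.4057; b·c/n = 509·40/1114 = 18.2765
OR_MH = (9.2369 + 7.4057) / (21.3550 + 18.2765) = 16.6426 / 39.6315 = 0.41994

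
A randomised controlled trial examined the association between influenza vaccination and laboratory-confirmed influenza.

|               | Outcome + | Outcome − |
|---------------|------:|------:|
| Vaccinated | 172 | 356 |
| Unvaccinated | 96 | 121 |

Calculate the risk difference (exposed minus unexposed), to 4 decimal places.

Cells: a = 172, b = 356, c = 96, d = 121.
Risk in exposed = 172/528 = 0.325758; risk in unexposed = 96/217 = 0.442396.
Risk difference = 0.325758 − 0.442396 = -0.116639

-0.1166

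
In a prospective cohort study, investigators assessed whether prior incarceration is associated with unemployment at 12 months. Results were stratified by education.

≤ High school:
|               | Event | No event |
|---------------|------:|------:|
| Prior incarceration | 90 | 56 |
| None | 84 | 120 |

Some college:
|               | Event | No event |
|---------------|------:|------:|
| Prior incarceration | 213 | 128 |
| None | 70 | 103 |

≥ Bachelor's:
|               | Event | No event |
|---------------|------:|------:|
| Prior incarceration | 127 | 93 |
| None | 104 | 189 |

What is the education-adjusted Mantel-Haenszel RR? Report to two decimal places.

1.56

RR_MH = Σ(aᵢ·n₀ᵢ/nᵢ) / Σ(cᵢ·n₁ᵢ/nᵢ), with n₁ᵢ = aᵢ+bᵢ (exposed), n₀ᵢ = cᵢ+dᵢ (unexposed), nᵢ = n₁ᵢ+n₀ᵢ.
Stratum 1 (≤ High school): n₁ = 146, n₀ = 204, n = 350; a·n₀/n = 90·204/350 = 52.4571; c·n₁/n = 84·146/350 = 35.0400
Stratum 2 (Some college): n₁ = 341, n₀ = 173, n = 514; a·n₀/n = 213·173/514 = 71.6907; c·n₁/n = 70·341/514 = 46.4397
Stratum 3 (≥ Bachelor's): n₁ = 220, n₀ = 293, n = 513; a·n₀/n = 127·293/513 = 72.5361; c·n₁/n = 104·220/513 = 44.6004
RR_MH = (52.4571 + 71.6907 + 72.5361) / (35.0400 + 46.4397 + 44.6004) = 196.6839 / 126.0801 = 1.55999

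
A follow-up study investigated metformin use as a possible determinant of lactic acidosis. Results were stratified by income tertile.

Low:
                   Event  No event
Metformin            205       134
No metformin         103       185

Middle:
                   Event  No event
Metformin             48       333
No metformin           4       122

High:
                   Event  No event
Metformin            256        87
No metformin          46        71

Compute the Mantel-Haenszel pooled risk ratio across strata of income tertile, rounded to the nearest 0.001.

RR_MH = Σ(aᵢ·n₀ᵢ/nᵢ) / Σ(cᵢ·n₁ᵢ/nᵢ), with n₁ᵢ = aᵢ+bᵢ (exposed), n₀ᵢ = cᵢ+dᵢ (unexposed), nᵢ = n₁ᵢ+n₀ᵢ.
Stratum 1 (Low): n₁ = 339, n₀ = 288, n = 627; a·n₀/n = 205·288/627 = 94.1627; c·n₁/n = 103·339/627 = 55.6890
Stratum 2 (Middle): n₁ = 381, n₀ = 126, n = 507; a·n₀/n = 48·126/507 = 11.9290; c·n₁/n = 4·381/507 = 3.0059
Stratum 3 (High): n₁ = 343, n₀ = 117, n = 460; a·n₀/n = 256·117/460 = 65.1130; c·n₁/n = 46·343/460 = 34.3000
RR_MH = (94.1627 + 11.9290 + 65.1130) / (55.6890 + 3.0059 + 34.3000) = 171.2047 / 92.9949 = 1.84101

1.841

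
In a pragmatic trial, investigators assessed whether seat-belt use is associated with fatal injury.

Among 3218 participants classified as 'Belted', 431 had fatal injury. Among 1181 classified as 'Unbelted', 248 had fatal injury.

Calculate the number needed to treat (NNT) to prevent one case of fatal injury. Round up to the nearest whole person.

Risk in treated group = 431/3218 = 0.13393; risk in control = 248/1181 = 0.20999.
Absolute risk reduction = 0.20999 − 0.13393 = 0.07606
NNT = 1 / ARR = 1 / 0.07606 = 13.148 → round up → 14

14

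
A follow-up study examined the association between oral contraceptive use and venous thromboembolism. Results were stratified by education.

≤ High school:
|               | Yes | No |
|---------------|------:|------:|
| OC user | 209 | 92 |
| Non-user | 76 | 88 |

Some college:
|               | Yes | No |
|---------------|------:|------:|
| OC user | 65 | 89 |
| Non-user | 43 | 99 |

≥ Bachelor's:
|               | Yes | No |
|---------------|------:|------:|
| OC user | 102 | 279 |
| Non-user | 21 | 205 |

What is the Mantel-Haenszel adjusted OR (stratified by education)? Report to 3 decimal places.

OR_MH = Σ(aᵢdᵢ/nᵢ) / Σ(bᵢcᵢ/nᵢ), where nᵢ is the stratum total.
Stratum 1 (≤ High school): n = 465; a·d/n = 209·88/465 = 39.5527; b·c/n = 92·76/465 = 15.0366
Stratum 2 (Some college): n = 296; a·d/n = 65·99/296 = 21.7399; b·c/n = 89·43/296 = 12.9291
Stratum 3 (≥ Bachelor's): n = 607; a·d/n = 102·205/607 = 34.4481; b·c/n = 279·21/607 = 9.6524
OR_MH = (39.5527 + 21.7399 + 34.4481) / (15.0366 + 12.9291 + 9.6524) = 95.7407 / 37.6180 = 2.54508

2.545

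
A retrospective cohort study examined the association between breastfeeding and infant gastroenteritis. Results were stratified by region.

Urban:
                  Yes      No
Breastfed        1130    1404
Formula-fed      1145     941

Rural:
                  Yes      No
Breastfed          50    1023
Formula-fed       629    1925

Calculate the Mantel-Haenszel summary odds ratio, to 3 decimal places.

0.489

OR_MH = Σ(aᵢdᵢ/nᵢ) / Σ(bᵢcᵢ/nᵢ), where nᵢ is the stratum total.
Stratum 1 (Urban): n = 4620; a·d/n = 1130·941/4620 = 230.1580; b·c/n = 1404·1145/4620 = 347.9610
Stratum 2 (Rural): n = 3627; a·d/n = 50·1925/3627 = 26.5371; b·c/n = 1023·629/3627 = 177.4103
OR_MH = (230.1580 + 26.5371) / (347.9610 + 177.4103) = 256.6951 / 525.3713 = 0.48860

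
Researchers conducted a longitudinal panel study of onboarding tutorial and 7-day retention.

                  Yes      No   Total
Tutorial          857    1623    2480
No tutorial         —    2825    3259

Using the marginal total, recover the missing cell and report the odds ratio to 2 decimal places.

The missing cell is in the unexposed row: 3259 − 2825 = 434.
So a = 857, b = 1623, c = 434, d = 2825.
OR = (a·d)/(b·c) = (857 × 2825) / (1623 × 434) = 2421025 / 704382 = 3.43709

3.44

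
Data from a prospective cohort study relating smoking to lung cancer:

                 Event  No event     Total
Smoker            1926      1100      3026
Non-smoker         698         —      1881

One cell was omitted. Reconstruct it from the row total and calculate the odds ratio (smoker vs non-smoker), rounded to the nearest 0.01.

2.97

The missing cell is in the unexposed row: 1881 − 698 = 1183.
So a = 1926, b = 1100, c = 698, d = 1183.
OR = (a·d)/(b·c) = (1926 × 1183) / (1100 × 698) = 2278458 / 767800 = 2.96751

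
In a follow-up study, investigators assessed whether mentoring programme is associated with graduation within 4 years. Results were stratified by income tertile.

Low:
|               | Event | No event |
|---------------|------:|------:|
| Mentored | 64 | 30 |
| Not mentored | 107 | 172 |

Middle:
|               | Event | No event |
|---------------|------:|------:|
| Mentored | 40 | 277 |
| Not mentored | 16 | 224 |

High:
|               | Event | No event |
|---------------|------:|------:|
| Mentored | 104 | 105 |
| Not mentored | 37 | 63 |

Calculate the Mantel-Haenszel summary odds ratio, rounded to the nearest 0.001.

2.293

OR_MH = Σ(aᵢdᵢ/nᵢ) / Σ(bᵢcᵢ/nᵢ), where nᵢ is the stratum total.
Stratum 1 (Low): n = 373; a·d/n = 64·172/373 = 29.5121; b·c/n = 30·107/373 = 8.6059
Stratum 2 (Middle): n = 557; a·d/n = 40·224/557 = 16.0862; b·c/n = 277·16/557 = 7.9569
Stratum 3 (High): n = 309; a·d/n = 104·63/309 = 21.2039; b·c/n = 105·37/309 = 12.5728
OR_MH = (29.5121 + 16.0862 + 21.2039) / (8.6059 + 7.9569 + 12.5728) = 66.8021 / 29.1356 = 2.29280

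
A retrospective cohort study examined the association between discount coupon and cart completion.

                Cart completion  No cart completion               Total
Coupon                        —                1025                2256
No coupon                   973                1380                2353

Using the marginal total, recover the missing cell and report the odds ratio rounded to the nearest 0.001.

The missing cell is in the exposed row: 2256 − 1025 = 1231.
So a = 1231, b = 1025, c = 973, d = 1380.
OR = (a·d)/(b·c) = (1231 × 1380) / (1025 × 973) = 1698780 / 997325 = 1.70334

1.703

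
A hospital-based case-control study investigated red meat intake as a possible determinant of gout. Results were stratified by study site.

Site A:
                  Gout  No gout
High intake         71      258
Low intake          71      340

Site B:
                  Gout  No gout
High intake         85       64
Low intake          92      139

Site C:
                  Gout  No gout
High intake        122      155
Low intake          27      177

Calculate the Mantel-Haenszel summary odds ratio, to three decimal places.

2.219

OR_MH = Σ(aᵢdᵢ/nᵢ) / Σ(bᵢcᵢ/nᵢ), where nᵢ is the stratum total.
Stratum 1 (Site A): n = 740; a·d/n = 71·340/740 = 32.6216; b·c/n = 258·71/740 = 24.7541
Stratum 2 (Site B): n = 380; a·d/n = 85·139/380 = 31.0921; b·c/n = 64·92/380 = 15.4947
Stratum 3 (Site C): n = 481; a·d/n = 122·177/481 = 44.8940; b·c/n = 155·27/481 = 8.7006
OR_MH = (32.6216 + 31.0921 + 44.8940) / (24.7541 + 15.4947 + 8.7006) = 108.6077 / 48.9494 = 2.21877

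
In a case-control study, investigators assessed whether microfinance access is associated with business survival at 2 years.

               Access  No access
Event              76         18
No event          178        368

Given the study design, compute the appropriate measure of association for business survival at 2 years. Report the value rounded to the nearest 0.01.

Reading the table with exposure as columns: a = 76 (Access, case), b = 178 (Access, non-case), c = 18 (No access, case), d = 368.
This is a case-control study: participants were sampled on outcome status, so risks in the source population cannot be estimated directly — relative risk is not valid here. The odds ratio is the appropriate measure.
OR = (a·d)/(b·c) = (76 × 368) / (178 × 18) = 27968 / 3204 = 8.72909

8.73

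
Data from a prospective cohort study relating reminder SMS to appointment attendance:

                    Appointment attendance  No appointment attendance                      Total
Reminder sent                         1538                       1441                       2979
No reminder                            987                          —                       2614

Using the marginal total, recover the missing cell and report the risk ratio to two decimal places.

The missing cell is in the unexposed row: 2614 − 987 = 1627.
So a = 1538, b = 1441, c = 987, d = 1627.
RR = [a/(a+b)] / [c/(c+d)] = (1538/2979) / (987/2614) = 0.51628/0.37758 = 1.36733

1.37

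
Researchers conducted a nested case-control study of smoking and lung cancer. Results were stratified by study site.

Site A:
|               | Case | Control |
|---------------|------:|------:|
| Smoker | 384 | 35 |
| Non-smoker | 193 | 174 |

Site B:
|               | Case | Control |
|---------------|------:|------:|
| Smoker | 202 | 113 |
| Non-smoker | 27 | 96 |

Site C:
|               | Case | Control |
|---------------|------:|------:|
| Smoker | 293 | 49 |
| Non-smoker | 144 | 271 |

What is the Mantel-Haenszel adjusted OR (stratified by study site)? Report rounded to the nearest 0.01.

9.41

OR_MH = Σ(aᵢdᵢ/nᵢ) / Σ(bᵢcᵢ/nᵢ), where nᵢ is the stratum total.
Stratum 1 (Site A): n = 786; a·d/n = 384·174/786 = 85.0076; b·c/n = 35·193/786 = 8.5941
Stratum 2 (Site B): n = 438; a·d/n = 202·96/438 = 44.2740; b·c/n = 113·27/438 = 6.9658
Stratum 3 (Site C): n = 757; a·d/n = 293·271/757 = 104.8917; b·c/n = 49·144/757 = 9.3210
OR_MH = (85.0076 + 44.2740 + 104.8917) / (8.5941 + 6.9658 + 9.3210) = 234.1733 / 24.8809 = 9.41177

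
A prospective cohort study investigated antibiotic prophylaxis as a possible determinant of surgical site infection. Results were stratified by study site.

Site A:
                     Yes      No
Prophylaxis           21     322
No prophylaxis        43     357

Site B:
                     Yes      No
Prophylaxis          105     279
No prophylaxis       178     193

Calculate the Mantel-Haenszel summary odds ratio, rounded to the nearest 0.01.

0.44

OR_MH = Σ(aᵢdᵢ/nᵢ) / Σ(bᵢcᵢ/nᵢ), where nᵢ is the stratum total.
Stratum 1 (Site A): n = 743; a·d/n = 21·357/743 = 10.0902; b·c/n = 322·43/743 = 18.6353
Stratum 2 (Site B): n = 755; a·d/n = 105·193/755 = 26.8411; b·c/n = 279·178/755 = 65.7775
OR_MH = (10.0902 + 26.8411) / (18.6353 + 65.7775) = 36.9312 / 84.4127 = 0.43751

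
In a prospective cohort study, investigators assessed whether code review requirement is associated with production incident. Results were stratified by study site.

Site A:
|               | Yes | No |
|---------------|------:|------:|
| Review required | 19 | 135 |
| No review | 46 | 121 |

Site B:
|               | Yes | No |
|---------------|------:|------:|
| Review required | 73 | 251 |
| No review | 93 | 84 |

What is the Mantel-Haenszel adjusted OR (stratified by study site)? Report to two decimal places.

0.29

OR_MH = Σ(aᵢdᵢ/nᵢ) / Σ(bᵢcᵢ/nᵢ), where nᵢ is the stratum total.
Stratum 1 (Site A): n = 321; a·d/n = 19·121/321 = 7.1620; b·c/n = 135·46/321 = 19.3458
Stratum 2 (Site B): n = 501; a·d/n = 73·84/501 = 12.2395; b·c/n = 251·93/501 = 46.5928
OR_MH = (7.1620 + 12.2395) / (19.3458 + 46.5928) = 19.4015 / 65.9386 = 0.29424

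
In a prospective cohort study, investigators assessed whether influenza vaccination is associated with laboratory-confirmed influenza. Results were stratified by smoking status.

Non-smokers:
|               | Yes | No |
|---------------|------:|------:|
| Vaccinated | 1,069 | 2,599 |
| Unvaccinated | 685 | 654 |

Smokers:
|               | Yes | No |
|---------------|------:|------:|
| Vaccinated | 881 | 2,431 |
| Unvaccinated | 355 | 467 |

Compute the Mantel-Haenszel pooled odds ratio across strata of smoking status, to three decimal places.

OR_MH = Σ(aᵢdᵢ/nᵢ) / Σ(bᵢcᵢ/nᵢ), where nᵢ is the stratum total.
Stratum 1 (Non-smokers): n = 5007; a·d/n = 1069·654/5007 = 139.6297; b·c/n = 2599·685/5007 = 355.5652
Stratum 2 (Smokers): n = 4134; a·d/n = 881·467/4134 = 99.5227; b·c/n = 2431·355/4134 = 208.7579
OR_MH = (139.6297 + 99.5227) / (355.5652 + 208.7579) = 239.1525 / 564.3231 = 0.42379

0.424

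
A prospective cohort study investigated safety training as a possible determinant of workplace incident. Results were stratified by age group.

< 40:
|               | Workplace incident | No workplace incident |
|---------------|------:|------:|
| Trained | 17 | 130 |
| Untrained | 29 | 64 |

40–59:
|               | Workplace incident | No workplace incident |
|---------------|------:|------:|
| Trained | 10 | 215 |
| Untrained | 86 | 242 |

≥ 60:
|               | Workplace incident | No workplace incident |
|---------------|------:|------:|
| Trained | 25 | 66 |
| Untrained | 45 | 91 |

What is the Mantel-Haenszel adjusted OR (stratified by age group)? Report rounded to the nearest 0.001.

OR_MH = Σ(aᵢdᵢ/nᵢ) / Σ(bᵢcᵢ/nᵢ), where nᵢ is the stratum total.
Stratum 1 (< 40): n = 240; a·d/n = 17·64/240 = 4.5333; b·c/n = 130·29/240 = 15.7083
Stratum 2 (40–59): n = 553; a·d/n = 10·242/553 = 4.3761; b·c/n = 215·86/553 = 33.4358
Stratum 3 (≥ 60): n = 227; a·d/n = 25·91/227 = 10.0220; b·c/n = 66·45/227 = 13.0837
OR_MH = (4.5333 + 4.3761 + 10.0220) / (15.7083 + 33.4358 + 13.0837) = 18.9315 / 62.2278 = 0.30423

0.304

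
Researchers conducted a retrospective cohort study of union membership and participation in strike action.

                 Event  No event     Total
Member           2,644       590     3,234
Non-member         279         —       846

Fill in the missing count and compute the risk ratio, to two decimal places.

The missing cell is in the unexposed row: 846 − 279 = 567.
So a = 2644, b = 590, c = 279, d = 567.
RR = [a/(a+b)] / [c/(c+d)] = (2644/3234) / (279/846) = 0.81756/0.32979 = 2.47906

2.48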